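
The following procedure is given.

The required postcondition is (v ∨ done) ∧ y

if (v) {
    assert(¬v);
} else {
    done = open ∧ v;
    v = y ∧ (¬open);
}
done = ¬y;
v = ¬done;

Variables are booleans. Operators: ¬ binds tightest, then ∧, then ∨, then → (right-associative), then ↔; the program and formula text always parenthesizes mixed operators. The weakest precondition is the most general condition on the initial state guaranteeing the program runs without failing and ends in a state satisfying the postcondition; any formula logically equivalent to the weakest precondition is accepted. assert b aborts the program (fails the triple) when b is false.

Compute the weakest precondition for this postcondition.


Working backward. After the program, (v ∨ done) ∧ y must hold.
Before v := ¬done: y
Before done := ¬y: y
Then branch requires (¬v) ∧ y; else branch requires y.
Before the if: (v → ((¬v) ∧ y)) ∧ ((¬v) → y)
Answer: WP = (v → ((¬v) ∧ y)) ∧ ((¬v) → y)


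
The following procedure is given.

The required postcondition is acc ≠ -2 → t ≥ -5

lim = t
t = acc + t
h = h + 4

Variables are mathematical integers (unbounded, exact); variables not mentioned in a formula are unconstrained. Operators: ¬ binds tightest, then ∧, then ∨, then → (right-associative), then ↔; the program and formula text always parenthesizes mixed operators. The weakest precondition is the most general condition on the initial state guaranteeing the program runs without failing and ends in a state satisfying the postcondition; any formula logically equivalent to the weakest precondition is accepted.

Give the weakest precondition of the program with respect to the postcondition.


Working backward. After the program, acc ≠ -2 → t ≥ -5 must hold.
Before h := h + 4: acc ≠ -2 → t ≥ -5
Before t := acc + t: acc ≠ -2 → acc + t ≥ -5
Before lim := t: acc ≠ -2 → acc + t ≥ -5
Answer: WP = acc ≠ -2 → acc + t ≥ -5


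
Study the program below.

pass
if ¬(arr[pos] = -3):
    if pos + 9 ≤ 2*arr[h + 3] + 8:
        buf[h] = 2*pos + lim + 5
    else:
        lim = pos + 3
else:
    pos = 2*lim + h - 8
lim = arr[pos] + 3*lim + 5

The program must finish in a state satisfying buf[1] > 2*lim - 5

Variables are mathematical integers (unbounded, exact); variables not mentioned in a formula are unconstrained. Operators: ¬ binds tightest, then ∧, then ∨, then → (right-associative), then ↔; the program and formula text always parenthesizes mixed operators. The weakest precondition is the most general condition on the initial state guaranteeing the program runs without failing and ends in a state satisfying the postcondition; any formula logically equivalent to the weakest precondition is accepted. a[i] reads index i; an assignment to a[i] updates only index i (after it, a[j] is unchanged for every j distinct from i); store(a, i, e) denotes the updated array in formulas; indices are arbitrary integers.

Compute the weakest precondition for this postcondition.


Working backward. After the program, buf[1] > 2*lim - 5 must hold.
Before lim := arr[pos] + 3*lim + 5: buf[1] > 2*arr[pos] + 6*lim + 5
Then branch requires (pos ≤ 2*arr[h + 3] - 1 → store(buf, h, lim + 2*pos + 5)[1] > 2*arr[pos] + 6*lim + 5) ∧ ((¬(pos ≤ 2*arr[h + 3] - 1)) → buf[1] > 2*arr[pos] + 6*pos + 23); else branch requires buf[1] > 2*arr[h + 2*lim - 8] + 6*lim + 5.
Before the if: ((¬(arr[pos] = -3)) → ((pos ≤ 2*arr[h + 3] - 1 → store(buf, h, lim + 2*pos + 5)[1] > 2*arr[pos] + 6*lim + 5) ∧ ((¬(pos ≤ 2*arr[h + 3] - 1)) → buf[1] > 2*arr[pos] + 6*pos + 23))) ∧ (arr[pos] = -3 → buf[1] > 2*arr[h + 2*lim - 8] + 6*lim + 5)
Before skip: ((¬(arr[pos] = -3)) → ((pos ≤ 2*arr[h + 3] - 1 → store(buf, h, lim + 2*pos + 5)[1] > 2*arr[pos] + 6*lim + 5) ∧ ((¬(pos ≤ 2*arr[h + 3] - 1)) → buf[1] > 2*arr[pos] + 6*pos + 23))) ∧ (arr[pos] = -3 → buf[1] > 2*arr[h + 2*lim - 8] + 6*lim + 5)
Answer: WP = ((¬(arr[pos] = -3)) → ((pos ≤ 2*arr[h + 3] - 1 → store(buf, h, lim + 2*pos + 5)[1] > 2*arr[pos] + 6*lim + 5) ∧ ((¬(pos ≤ 2*arr[h + 3] - 1)) → buf[1] > 2*arr[pos] + 6*pos + 23))) ∧ (arr[pos] = -3 → buf[1] > 2*arr[h + 2*lim - 8] + 6*lim + 5)


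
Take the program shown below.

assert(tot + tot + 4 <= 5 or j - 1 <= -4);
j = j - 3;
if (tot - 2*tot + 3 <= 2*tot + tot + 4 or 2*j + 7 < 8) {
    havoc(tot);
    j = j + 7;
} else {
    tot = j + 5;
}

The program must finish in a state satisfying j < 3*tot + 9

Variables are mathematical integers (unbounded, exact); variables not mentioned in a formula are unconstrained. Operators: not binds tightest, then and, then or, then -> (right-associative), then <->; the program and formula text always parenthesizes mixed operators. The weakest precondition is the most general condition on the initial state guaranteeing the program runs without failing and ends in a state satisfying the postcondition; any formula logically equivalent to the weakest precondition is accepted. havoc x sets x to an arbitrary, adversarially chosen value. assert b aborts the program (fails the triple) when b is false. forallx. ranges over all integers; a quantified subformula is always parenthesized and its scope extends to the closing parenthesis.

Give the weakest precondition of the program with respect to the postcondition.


Working backward. After the program, j < 3*tot + 9 must hold.
Then branch requires forall tot_1. j < 3*tot_1 + 2; else branch requires 2*j > -24.
Before the if: ((4*tot >= -1 or 2*j < 1) -> (forall tot_1. j < 3*tot_1 + 2)) and ((not (4*tot >= -1 or 2*j < 1)) -> 2*j > -24)
Before j := j - 3: ((4*tot >= -1 or 2*j < 7) -> (forall tot_1. j < 3*tot_1 + 5)) and ((not (4*tot >= -1 or 2*j < 7)) -> 2*j > -18)
Before assert tot + tot + 4 <= 5 or j - 1 <= -4: (2*tot <= 1 or j <= -3) and ((4*tot >= -1 or 2*j < 7) -> (forall tot_1. j < 3*tot_1 + 5)) and ((not (4*tot >= -1 or 2*j < 7)) -> 2*j > -18)
Answer: WP = (2*tot <= 1 or j <= -3) and ((4*tot >= -1 or 2*j < 7) -> (forall tot_1. j < 3*tot_1 + 5)) and ((not (4*tot >= -1 or 2*j < 7)) -> 2*j > -18)


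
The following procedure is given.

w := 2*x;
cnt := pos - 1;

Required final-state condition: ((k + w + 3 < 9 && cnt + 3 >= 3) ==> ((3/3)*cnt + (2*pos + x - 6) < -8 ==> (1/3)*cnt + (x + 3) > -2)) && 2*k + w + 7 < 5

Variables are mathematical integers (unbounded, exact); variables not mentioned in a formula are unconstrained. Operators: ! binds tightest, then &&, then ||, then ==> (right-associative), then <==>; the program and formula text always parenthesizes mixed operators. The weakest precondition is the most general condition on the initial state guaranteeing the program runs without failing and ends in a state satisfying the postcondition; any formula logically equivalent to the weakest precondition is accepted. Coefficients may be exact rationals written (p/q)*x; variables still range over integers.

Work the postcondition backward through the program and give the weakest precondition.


Working backward. After the program, the postcondition ((k + w + 3 < 9 && cnt + 3 >= 3) ==> ((3/3)*cnt + (2*pos + x - 6) < -8 ==> (1/3)*cnt + (x + 3) > -2)) && 2*k + w + 7 < 5 must hold; in canonical form it is ((k + w < 6 && cnt >= 0) ==> (cnt + 2*pos + x < -2 ==> (1/3)*cnt + x > -5)) && 2*k + w < -2.
Before cnt := pos - 1: ((k + w < 6 && pos >= 1) ==> (3*pos + x < -1 ==> (1/3)*pos + x > -14/3)) && 2*k + w < -2
Before w := 2*x: ((k + 2*x < 6 && pos >= 1) ==> (3*pos + x < -1 ==> (1/3)*pos + x > -14/3)) && 2*k + 2*x < -2
Answer: WP = ((k + 2*x < 6 && pos >= 1) ==> (3*pos + x < -1 ==> (1/3)*pos + x > -14/3)) && 2*k + 2*x < -2


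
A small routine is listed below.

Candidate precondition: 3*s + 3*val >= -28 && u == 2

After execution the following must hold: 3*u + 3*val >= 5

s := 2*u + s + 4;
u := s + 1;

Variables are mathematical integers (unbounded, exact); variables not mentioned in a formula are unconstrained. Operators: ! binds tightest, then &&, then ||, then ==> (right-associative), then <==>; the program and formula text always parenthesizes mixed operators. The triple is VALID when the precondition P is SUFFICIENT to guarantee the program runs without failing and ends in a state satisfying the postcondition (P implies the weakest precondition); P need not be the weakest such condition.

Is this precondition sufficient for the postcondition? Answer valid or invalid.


Working backward. After the program, 3*u + 3*val >= 5 must hold.
Before u := s + 1: 3*s + 3*val >= 2
Before s := 2*u + s + 4: 3*s + 6*u + 3*val >= -10
The weakest precondition is 3*s + 6*u + 3*val >= -10.
Check whether 3*s + 3*val >= -28 && u == 2 implies it.
Countermodel: at the initial state s = 0, u = 2, val = -8, the precondition holds but the weakest precondition fails.
Answer: invalid


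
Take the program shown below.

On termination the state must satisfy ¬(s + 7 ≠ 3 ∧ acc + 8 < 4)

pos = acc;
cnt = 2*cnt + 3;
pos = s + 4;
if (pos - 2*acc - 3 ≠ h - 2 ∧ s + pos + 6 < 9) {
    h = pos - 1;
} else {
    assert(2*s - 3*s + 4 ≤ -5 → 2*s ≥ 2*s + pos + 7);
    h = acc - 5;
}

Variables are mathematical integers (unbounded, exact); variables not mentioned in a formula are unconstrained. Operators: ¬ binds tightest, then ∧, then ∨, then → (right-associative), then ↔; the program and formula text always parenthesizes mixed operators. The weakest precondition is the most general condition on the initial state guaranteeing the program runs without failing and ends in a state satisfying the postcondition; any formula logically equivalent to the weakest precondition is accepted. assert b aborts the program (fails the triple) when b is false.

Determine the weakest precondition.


Working backward. After the program, the postcondition ¬(s + 7 ≠ 3 ∧ acc + 8 < 4) must hold; in canonical form it is ¬(s ≠ -4 ∧ acc < -4).
Then branch requires ¬(s ≠ -4 ∧ acc < -4); else branch requires (s ≥ 9 → pos ≤ -7) ∧ (¬(s ≠ -4 ∧ acc < -4)).
Before the if: ((pos ≠ 2*acc + h + 1 ∧ pos + s < 3) → (¬(s ≠ -4 ∧ acc < -4))) ∧ ((¬(pos ≠ 2*acc + h + 1 ∧ pos + s < 3)) → ((s ≥ 9 → pos ≤ -7) ∧ (¬(s ≠ -4 ∧ acc < -4))))
Before pos := s + 4: ((s ≠ 2*acc + h - 3 ∧ 2*s < -1) → (¬(s ≠ -4 ∧ acc < -4))) ∧ ((¬(s ≠ 2*acc + h - 3 ∧ 2*s < -1)) → ((s ≥ 9 → s ≤ -11) ∧ (¬(s ≠ -4 ∧ acc < -4))))
Before cnt := 2*cnt + 3: ((s ≠ 2*acc + h - 3 ∧ 2*s < -1) → (¬(s ≠ -4 ∧ acc < -4))) ∧ ((¬(s ≠ 2*acc + h - 3 ∧ 2*s < -1)) → ((s ≥ 9 → s ≤ -11) ∧ (¬(s ≠ -4 ∧ acc < -4))))
Before pos := acc: ((s ≠ 2*acc + h - 3 ∧ 2*s < -1) → (¬(s ≠ -4 ∧ acc < -4))) ∧ ((¬(s ≠ 2*acc + h - 3 ∧ 2*s < -1)) → ((s ≥ 9 → s ≤ -11) ∧ (¬(s ≠ -4 ∧ acc < -4))))
Answer: WP = ((s ≠ 2*acc + h - 3 ∧ 2*s < -1) → (¬(s ≠ -4 ∧ acc < -4))) ∧ ((¬(s ≠ 2*acc + h - 3 ∧ 2*s < -1)) → ((s ≥ 9 → s ≤ -11) ∧ (¬(s ≠ -4 ∧ acc < -4))))


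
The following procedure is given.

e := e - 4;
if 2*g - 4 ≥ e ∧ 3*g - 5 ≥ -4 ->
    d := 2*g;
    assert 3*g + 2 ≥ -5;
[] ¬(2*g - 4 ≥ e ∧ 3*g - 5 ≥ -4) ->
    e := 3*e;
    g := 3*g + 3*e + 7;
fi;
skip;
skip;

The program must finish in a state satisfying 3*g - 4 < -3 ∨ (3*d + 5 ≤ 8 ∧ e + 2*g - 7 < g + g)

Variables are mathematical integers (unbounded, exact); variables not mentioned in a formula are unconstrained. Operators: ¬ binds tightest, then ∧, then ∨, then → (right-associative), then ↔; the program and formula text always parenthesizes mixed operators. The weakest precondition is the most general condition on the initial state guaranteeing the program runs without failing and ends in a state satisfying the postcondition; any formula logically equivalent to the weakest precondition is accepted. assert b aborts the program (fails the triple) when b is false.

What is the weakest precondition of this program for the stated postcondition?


Working backward. After the program, the postcondition 3*g - 4 < -3 ∨ (3*d + 5 ≤ 8 ∧ e + 2*g - 7 < g + g) must hold; in canonical form it is 3*g < 1 ∨ (3*d ≤ 3 ∧ e < 7).
Before skip: 3*g < 1 ∨ (3*d ≤ 3 ∧ e < 7)
Before skip: 3*g < 1 ∨ (3*d ≤ 3 ∧ e < 7)
Then branch requires 3*g ≥ -7 ∧ (3*g < 1 ∨ (6*g ≤ 3 ∧ e < 7)); else branch requires 27*e + 9*g < -20 ∨ (3*d ≤ 3 ∧ 3*e < 7).
Before the if: ((2*g ≥ e + 4 ∧ 3*g ≥ 1) → (3*g ≥ -7 ∧ (3*g < 1 ∨ (6*g ≤ 3 ∧ e < 7)))) ∧ ((¬(2*g ≥ e + 4 ∧ 3*g ≥ 1)) → (27*e + 9*g < -20 ∨ (3*d ≤ 3 ∧ 3*e < 7)))
Before e := e - 4: ((2*g ≥ e ∧ 3*g ≥ 1) → (3*g ≥ -7 ∧ (3*g < 1 ∨ (6*g ≤ 3 ∧ e < 11)))) ∧ ((¬(2*g ≥ e ∧ 3*g ≥ 1)) → (27*e + 9*g < 88 ∨ (3*d ≤ 3 ∧ 3*e < 19)))
Answer: WP = ((2*g ≥ e ∧ 3*g ≥ 1) → (3*g ≥ -7 ∧ (3*g < 1 ∨ (6*g ≤ 3 ∧ e < 11)))) ∧ ((¬(2*g ≥ e ∧ 3*g ≥ 1)) → (27*e + 9*g < 88 ∨ (3*d ≤ 3 ∧ 3*e < 19)))


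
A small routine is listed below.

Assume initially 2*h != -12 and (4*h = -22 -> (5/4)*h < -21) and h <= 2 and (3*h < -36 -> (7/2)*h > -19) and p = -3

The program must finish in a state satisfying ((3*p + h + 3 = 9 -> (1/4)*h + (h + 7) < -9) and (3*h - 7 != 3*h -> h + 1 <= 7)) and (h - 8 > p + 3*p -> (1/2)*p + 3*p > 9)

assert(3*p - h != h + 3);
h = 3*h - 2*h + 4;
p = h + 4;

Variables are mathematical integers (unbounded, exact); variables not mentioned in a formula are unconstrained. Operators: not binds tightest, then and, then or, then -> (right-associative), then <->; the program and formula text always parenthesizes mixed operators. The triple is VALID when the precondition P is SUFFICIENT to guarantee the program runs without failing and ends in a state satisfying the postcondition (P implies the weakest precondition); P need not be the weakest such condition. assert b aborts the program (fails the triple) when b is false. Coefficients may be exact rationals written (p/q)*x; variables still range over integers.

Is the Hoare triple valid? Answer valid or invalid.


Working backward. After the program, the postcondition ((3*p + h + 3 = 9 -> (1/4)*h + (h + 7) < -9) and (3*h - 7 != 3*h -> h + 1 <= 7)) and (h - 8 > p + 3*p -> (1/2)*p + 3*p > 9) must hold; in canonical form it is (h + 3*p = 6 -> (5/4)*h < -16) and h <= 6 and (h > 4*p + 8 -> (7/2)*p > 9).
Before p := h + 4: (4*h = -6 -> (5/4)*h < -16) and h <= 6 and (3*h < -24 -> (7/2)*h > -5)
Before h := 3*h - 2*h + 4: (4*h = -22 -> (5/4)*h < -21) and h <= 2 and (3*h < -36 -> (7/2)*h > -19)
Before assert 3*p - h != h + 3: 3*p != 2*h + 3 and (4*h = -22 -> (5/4)*h < -21) and h <= 2 and (3*h < -36 -> (7/2)*h > -19)
The weakest precondition is 3*p != 2*h + 3 and (4*h = -22 -> (5/4)*h < -21) and h <= 2 and (3*h < -36 -> (7/2)*h > -19).
Check whether 2*h != -12 and (4*h = -22 -> (5/4)*h < -21) and h <= 2 and (3*h < -36 -> (7/2)*h > -19) and p = -3 implies it.
Every state satisfying the precondition satisfies the weakest precondition: the implication holds.
Answer: valid


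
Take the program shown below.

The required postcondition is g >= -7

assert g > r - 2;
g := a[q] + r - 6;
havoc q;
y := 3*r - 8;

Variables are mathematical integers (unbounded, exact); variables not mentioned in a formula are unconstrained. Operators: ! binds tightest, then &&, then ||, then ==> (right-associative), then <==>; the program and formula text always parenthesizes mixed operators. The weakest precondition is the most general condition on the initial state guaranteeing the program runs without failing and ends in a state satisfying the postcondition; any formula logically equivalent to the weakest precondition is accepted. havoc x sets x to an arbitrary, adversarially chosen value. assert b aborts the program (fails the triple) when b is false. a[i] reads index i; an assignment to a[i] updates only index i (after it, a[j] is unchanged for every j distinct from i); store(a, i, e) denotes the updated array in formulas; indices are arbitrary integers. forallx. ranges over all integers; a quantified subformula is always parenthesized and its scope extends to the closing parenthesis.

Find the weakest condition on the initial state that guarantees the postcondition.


Working backward. After the program, g >= -7 must hold.
Before y := 3*r - 8: g >= -7
Before havoc q: g >= -7
Before g := a[q] + r - 6: a[q] + r >= -1
Before assert g > r - 2: g > r - 2 && a[q] + r >= -1
Answer: WP = g > r - 2 && a[q] + r >= -1


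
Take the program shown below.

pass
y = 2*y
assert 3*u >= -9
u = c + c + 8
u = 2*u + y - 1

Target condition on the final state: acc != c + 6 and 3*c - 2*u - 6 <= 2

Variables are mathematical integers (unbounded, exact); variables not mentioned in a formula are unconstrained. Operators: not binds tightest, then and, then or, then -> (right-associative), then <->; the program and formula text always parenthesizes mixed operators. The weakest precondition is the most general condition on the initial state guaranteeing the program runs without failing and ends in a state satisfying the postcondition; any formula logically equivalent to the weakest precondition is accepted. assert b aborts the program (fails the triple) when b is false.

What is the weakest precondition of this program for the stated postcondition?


Working backward. After the program, the postcondition acc != c + 6 and 3*c - 2*u - 6 <= 2 must hold; in canonical form it is acc != c + 6 and 3*c <= 2*u + 8.
Before u := 2*u + y - 1: acc != c + 6 and 3*c <= 4*u + 2*y + 6
Before u := c + c + 8: acc != c + 6 and 5*c + 2*y >= -38
Before assert 3*u >= -9: 3*u >= -9 and acc != c + 6 and 5*c + 2*y >= -38
Before y := 2*y: 3*u >= -9 and acc != c + 6 and 5*c + 4*y >= -38
Before skip: 3*u >= -9 and acc != c + 6 and 5*c + 4*y >= -38
Answer: WP = 3*u >= -9 and acc != c + 6 and 5*c + 4*y >= -38


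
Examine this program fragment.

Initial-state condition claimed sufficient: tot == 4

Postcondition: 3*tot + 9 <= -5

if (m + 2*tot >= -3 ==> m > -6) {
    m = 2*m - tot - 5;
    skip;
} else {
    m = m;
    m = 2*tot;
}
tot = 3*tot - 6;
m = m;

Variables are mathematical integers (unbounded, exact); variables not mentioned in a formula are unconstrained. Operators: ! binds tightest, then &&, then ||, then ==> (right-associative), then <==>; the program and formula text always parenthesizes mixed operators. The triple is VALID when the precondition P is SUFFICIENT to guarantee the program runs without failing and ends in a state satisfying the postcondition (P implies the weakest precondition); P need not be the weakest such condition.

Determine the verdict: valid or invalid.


Working backward. After the program, the postcondition 3*tot + 9 <= -5 must hold; in canonical form it is 3*tot <= -14.
Before m := m: 3*tot <= -14
Before tot := 3*tot - 6: 9*tot <= 4
Then branch requires 9*tot <= 4; else branch requires 9*tot <= 4.
Before the if: ((m + 2*tot >= -3 ==> m > -6) ==> 9*tot <= 4) && ((!(m + 2*tot >= -3 ==> m > -6)) ==> 9*tot <= 4)
The weakest precondition is ((m + 2*tot >= -3 ==> m > -6) ==> 9*tot <= 4) && ((!(m + 2*tot >= -3 ==> m > -6)) ==> 9*tot <= 4).
Check whether tot == 4 implies it.
Countermodel: at the initial state m = 0, tot = 4, the precondition holds but the weakest precondition fails.
Answer: invalid


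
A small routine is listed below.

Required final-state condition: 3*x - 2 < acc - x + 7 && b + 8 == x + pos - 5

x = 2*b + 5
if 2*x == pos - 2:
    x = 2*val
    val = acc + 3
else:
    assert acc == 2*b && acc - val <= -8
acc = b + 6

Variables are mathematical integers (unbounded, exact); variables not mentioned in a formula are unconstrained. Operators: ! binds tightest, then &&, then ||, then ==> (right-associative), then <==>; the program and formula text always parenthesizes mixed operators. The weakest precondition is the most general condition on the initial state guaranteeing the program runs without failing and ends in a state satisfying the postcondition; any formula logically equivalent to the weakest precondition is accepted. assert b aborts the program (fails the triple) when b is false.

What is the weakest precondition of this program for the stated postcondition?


Working backward. After the program, the postcondition 3*x - 2 < acc - x + 7 && b + 8 == x + pos - 5 must hold; in canonical form it is 4*x < acc + 9 && b == pos + x - 13.
Before acc := b + 6: 4*x < b + 15 && b == pos + x - 13
Then branch requires 8*val < b + 15 && b == pos + 2*val - 13; else branch requires acc == 2*b && acc <= val - 8 && 4*x < b + 15 && b == pos + x - 13.
Before the if: (2*x == pos - 2 ==> (8*val < b + 15 && b == pos + 2*val - 13)) && ((!(2*x == pos - 2)) ==> (acc == 2*b && acc <= val - 8 && 4*x < b + 15 && b == pos + x - 13))
Before x := 2*b + 5: (4*b == pos - 12 ==> (8*val < b + 15 && b == pos + 2*val - 13)) && ((!(4*b == pos - 12)) ==> (acc == 2*b && acc <= val - 8 && 7*b < -5 && b + pos == 8))
Answer: WP = (4*b == pos - 12 ==> (8*val < b + 15 && b == pos + 2*val - 13)) && ((!(4*b == pos - 12)) ==> (acc == 2*b && acc <= val - 8 && 7*b < -5 && b + pos == 8))


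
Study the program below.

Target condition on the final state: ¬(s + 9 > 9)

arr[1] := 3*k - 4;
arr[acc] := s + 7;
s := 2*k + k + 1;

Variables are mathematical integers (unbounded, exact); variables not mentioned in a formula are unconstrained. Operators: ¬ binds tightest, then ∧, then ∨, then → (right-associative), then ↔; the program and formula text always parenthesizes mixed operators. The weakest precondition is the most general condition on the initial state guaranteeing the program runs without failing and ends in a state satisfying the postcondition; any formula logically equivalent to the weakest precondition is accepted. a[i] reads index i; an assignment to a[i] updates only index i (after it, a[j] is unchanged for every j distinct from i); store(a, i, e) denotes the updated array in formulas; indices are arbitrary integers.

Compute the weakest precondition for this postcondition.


Working backward. After the program, the postcondition ¬(s + 9 > 9) must hold; in canonical form it is ¬(s > 0).
Before s := 2*k + k + 1: ¬(3*k > -1)
Before arr[acc] := s + 7: ¬(3*k > -1)
Before arr[1] := 3*k - 4: ¬(3*k > -1)
Answer: WP = ¬(3*k > -1)


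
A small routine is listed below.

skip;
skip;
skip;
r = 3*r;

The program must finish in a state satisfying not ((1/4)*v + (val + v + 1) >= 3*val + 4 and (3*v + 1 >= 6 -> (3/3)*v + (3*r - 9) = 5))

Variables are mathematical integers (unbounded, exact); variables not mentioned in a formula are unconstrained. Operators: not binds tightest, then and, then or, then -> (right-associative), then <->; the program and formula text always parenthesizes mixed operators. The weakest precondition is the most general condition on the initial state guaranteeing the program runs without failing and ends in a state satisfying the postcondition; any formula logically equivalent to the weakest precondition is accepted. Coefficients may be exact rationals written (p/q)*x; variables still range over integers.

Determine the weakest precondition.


Working backward. After the program, the postcondition not ((1/4)*v + (val + v + 1) >= 3*val + 4 and (3*v + 1 >= 6 -> (3/3)*v + (3*r - 9) = 5)) must hold; in canonical form it is not ((5/4)*v >= 2*val + 3 and (3*v >= 5 -> 3*r + v = 14)).
Before r := 3*r: not ((5/4)*v >= 2*val + 3 and (3*v >= 5 -> 9*r + v = 14))
Before skip: not ((5/4)*v >= 2*val + 3 and (3*v >= 5 -> 9*r + v = 14))
Before skip: not ((5/4)*v >= 2*val + 3 and (3*v >= 5 -> 9*r + v = 14))
Before skip: not ((5/4)*v >= 2*val + 3 and (3*v >= 5 -> 9*r + v = 14))
Answer: WP = not ((5/4)*v >= 2*val + 3 and (3*v >= 5 -> 9*r + v = 14))


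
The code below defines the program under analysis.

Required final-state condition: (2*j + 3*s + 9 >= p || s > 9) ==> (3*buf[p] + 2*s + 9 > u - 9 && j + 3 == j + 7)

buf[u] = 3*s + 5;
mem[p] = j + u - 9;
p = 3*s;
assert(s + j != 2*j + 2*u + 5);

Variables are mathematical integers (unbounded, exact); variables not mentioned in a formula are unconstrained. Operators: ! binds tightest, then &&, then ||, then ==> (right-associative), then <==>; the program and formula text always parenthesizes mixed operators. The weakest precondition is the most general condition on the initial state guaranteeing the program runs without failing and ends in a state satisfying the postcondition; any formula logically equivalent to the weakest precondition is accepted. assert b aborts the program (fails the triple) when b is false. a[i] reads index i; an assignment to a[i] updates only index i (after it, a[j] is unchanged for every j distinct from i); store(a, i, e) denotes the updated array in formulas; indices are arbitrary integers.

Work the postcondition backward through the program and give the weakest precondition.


Working backward. After the program, the postcondition (2*j + 3*s + 9 >= p || s > 9) ==> (3*buf[p] + 2*s + 9 > u - 9 && j + 3 == j + 7) must hold; in canonical form it is !(2*j + 3*s >= p - 9 || s > 9).
Before assert s + j != 2*j + 2*u + 5: s != j + 2*u + 5 && (!(2*j + 3*s >= p - 9 || s > 9))
Before p := 3*s: s != j + 2*u + 5 && (!(2*j >= -9 || s > 9))
Before mem[p] := j + u - 9: s != j + 2*u + 5 && (!(2*j >= -9 || s > 9))
Before buf[u] := 3*s + 5: s != j + 2*u + 5 && (!(2*j >= -9 || s > 9))
Answer: WP = s != j + 2*u + 5 && (!(2*j >= -9 || s > 9))


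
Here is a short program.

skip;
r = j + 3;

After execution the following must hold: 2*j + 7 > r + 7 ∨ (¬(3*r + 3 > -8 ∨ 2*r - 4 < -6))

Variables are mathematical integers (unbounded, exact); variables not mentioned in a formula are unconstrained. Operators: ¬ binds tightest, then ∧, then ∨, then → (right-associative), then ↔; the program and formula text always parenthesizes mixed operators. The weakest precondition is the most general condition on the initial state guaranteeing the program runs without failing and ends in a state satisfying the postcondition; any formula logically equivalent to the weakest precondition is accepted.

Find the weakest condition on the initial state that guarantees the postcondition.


Working backward. After the program, the postcondition 2*j + 7 > r + 7 ∨ (¬(3*r + 3 > -8 ∨ 2*r - 4 < -6)) must hold; in canonical form it is 2*j > r ∨ (¬(3*r > -11 ∨ 2*r < -2)).
Before r := j + 3: j > 3 ∨ (¬(3*j > -20 ∨ 2*j < -8))
Before skip: j > 3 ∨ (¬(3*j > -20 ∨ 2*j < -8))
Answer: WP = j > 3 ∨ (¬(3*j > -20 ∨ 2*j < -8))


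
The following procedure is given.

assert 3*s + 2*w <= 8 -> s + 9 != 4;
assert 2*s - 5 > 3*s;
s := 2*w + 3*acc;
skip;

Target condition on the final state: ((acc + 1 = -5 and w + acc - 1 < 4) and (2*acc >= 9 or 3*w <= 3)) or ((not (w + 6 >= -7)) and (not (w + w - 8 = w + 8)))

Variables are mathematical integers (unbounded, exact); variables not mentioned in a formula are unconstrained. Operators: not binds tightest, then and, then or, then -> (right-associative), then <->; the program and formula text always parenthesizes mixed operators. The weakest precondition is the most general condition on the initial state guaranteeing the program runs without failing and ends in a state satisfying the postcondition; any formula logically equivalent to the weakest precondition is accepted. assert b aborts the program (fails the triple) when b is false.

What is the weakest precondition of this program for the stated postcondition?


Working backward. After the program, the postcondition ((acc + 1 = -5 and w + acc - 1 < 4) and (2*acc >= 9 or 3*w <= 3)) or ((not (w + 6 >= -7)) and (not (w + w - 8 = w + 8))) must hold; in canonical form it is (acc = -6 and acc + w < 5 and (2*acc >= 9 or 3*w <= 3)) or ((not (w >= -13)) and (not (w = 16))).
Before skip: (acc = -6 and acc + w < 5 and (2*acc >= 9 or 3*w <= 3)) or ((not (w >= -13)) and (not (w = 16)))
Before s := 2*w + 3*acc: (acc = -6 and acc + w < 5 and (2*acc >= 9 or 3*w <= 3)) or ((not (w >= -13)) and (not (w = 16)))
Before assert 2*s - 5 > 3*s: s < -5 and ((acc = -6 and acc + w < 5 and (2*acc >= 9 or 3*w <= 3)) or ((not (w >= -13)) and (not (w = 16))))
Before assert 3*s + 2*w <= 8 -> s + 9 != 4: (3*s + 2*w <= 8 -> s != -5) and s < -5 and ((acc = -6 and acc + w < 5 and (2*acc >= 9 or 3*w <= 3)) or ((not (w >= -13)) and (not (w = 16))))
Answer: WP = (3*s + 2*w <= 8 -> s != -5) and s < -5 and ((acc = -6 and acc + w < 5 and (2*acc >= 9 or 3*w <= 3)) or ((not (w >= -13)) and (not (w = 16))))


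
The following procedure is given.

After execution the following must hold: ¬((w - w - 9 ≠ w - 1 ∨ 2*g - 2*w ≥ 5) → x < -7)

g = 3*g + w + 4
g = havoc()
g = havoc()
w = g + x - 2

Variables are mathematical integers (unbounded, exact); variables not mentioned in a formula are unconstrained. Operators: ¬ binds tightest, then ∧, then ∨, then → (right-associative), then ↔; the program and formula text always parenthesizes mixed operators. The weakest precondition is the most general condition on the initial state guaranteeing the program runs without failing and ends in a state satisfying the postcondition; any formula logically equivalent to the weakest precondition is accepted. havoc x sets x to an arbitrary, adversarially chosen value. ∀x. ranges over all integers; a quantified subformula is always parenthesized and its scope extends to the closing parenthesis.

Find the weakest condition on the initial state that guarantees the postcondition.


Working backward. After the program, the postcondition ¬((w - w - 9 ≠ w - 1 ∨ 2*g - 2*w ≥ 5) → x < -7) must hold; in canonical form it is ¬((w ≠ -8 ∨ 2*g ≥ 2*w + 5) → x < -7).
Before w := g + x - 2: ¬((g + x ≠ -6 ∨ 2*x ≤ -1) → x < -7)
Before havoc g: ∀g_1. (¬((g_1 + x ≠ -6 ∨ 2*x ≤ -1) → x < -7))
Before havoc g: ∀g_1. (¬((g_1 + x ≠ -6 ∨ 2*x ≤ -1) → x < -7))
Before g := 3*g + w + 4: ∀g_1. (¬((g_1 + x ≠ -6 ∨ 2*x ≤ -1) → x < -7))
Answer: WP = ∀g_1. (¬((g_1 + x ≠ -6 ∨ 2*x ≤ -1) → x < -7))


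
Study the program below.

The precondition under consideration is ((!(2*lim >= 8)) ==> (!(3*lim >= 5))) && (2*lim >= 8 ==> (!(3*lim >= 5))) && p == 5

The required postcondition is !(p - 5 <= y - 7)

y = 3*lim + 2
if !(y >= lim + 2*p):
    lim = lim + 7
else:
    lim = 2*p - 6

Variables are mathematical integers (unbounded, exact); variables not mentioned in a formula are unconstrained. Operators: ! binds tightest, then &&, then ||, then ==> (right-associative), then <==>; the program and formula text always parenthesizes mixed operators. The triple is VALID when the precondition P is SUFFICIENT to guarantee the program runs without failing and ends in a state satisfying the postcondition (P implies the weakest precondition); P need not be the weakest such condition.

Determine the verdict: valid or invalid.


Working backward. After the program, the postcondition !(p - 5 <= y - 7) must hold; in canonical form it is !(p <= y - 2).
Then branch requires !(p <= y - 2); else branch requires !(p <= y - 2).
Before the if: ((!(y >= lim + 2*p)) ==> (!(p <= y - 2))) && (y >= lim + 2*p ==> (!(p <= y - 2)))
Before y := 3*lim + 2: ((!(2*lim >= 2*p - 2)) ==> (!(p <= 3*lim))) && (2*lim >= 2*p - 2 ==> (!(p <= 3*lim)))
The weakest precondition is ((!(2*lim >= 2*p - 2)) ==> (!(p <= 3*lim))) && (2*lim >= 2*p - 2 ==> (!(p <= 3*lim))).
Check whether ((!(2*lim >= 8)) ==> (!(3*lim >= 5))) && (2*lim >= 8 ==> (!(3*lim >= 5))) && p == 5 implies it.
Every state satisfying the precondition satisfies the weakest precondition: the implication holds.
Answer: valid


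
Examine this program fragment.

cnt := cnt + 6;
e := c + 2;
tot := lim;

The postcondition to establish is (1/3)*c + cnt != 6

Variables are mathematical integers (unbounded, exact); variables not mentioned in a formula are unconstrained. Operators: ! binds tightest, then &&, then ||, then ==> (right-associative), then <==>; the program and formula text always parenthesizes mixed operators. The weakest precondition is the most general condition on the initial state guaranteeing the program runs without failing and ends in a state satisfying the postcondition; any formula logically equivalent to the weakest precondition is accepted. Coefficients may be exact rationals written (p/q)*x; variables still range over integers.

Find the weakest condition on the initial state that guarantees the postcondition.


Working backward. After the program, (1/3)*c + cnt != 6 must hold.
Before tot := lim: (1/3)*c + cnt != 6
Before e := c + 2: (1/3)*c + cnt != 6
Before cnt := cnt + 6: (1/3)*c + cnt != 0
Answer: WP = (1/3)*c + cnt != 0


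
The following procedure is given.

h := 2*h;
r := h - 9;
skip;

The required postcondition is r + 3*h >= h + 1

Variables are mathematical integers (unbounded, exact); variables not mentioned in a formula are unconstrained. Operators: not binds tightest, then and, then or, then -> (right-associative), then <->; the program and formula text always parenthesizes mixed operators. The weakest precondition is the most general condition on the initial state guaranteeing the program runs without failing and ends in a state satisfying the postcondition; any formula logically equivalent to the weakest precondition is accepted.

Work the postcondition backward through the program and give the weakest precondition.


Working backward. After the program, the postcondition r + 3*h >= h + 1 must hold; in canonical form it is 2*h + r >= 1.
Before skip: 2*h + r >= 1
Before r := h - 9: 3*h >= 10
Before h := 2*h: 6*h >= 10
Answer: WP = 6*h >= 10


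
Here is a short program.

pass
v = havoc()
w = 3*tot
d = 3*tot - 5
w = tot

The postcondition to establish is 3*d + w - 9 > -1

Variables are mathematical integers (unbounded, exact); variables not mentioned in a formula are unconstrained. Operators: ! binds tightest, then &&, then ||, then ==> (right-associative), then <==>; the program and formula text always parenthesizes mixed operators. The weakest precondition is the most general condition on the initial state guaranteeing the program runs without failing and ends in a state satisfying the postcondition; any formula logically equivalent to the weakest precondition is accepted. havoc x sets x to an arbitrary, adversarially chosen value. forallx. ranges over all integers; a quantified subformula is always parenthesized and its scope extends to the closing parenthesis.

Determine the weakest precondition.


Working backward. After the program, the postcondition 3*d + w - 9 > -1 must hold; in canonical form it is 3*d + w > 8.
Before w := tot: 3*d + tot > 8
Before d := 3*tot - 5: 10*tot > 23
Before w := 3*tot: 10*tot > 23
Before havoc v: 10*tot > 23
Before skip: 10*tot > 23
Answer: WP = 10*tot > 23


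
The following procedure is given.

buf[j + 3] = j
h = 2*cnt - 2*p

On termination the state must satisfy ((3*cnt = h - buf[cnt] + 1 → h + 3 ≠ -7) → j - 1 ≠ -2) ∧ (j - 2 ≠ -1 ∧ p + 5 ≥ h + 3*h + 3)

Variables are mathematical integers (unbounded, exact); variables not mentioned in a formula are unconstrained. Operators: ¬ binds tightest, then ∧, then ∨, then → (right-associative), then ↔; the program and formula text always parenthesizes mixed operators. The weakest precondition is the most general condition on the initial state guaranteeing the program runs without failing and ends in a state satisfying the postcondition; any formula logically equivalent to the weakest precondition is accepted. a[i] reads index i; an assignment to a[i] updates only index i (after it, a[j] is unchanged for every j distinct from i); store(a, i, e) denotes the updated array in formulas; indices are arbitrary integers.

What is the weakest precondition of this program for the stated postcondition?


Working backward. After the program, the postcondition ((3*cnt = h - buf[cnt] + 1 → h + 3 ≠ -7) → j - 1 ≠ -2) ∧ (j - 2 ≠ -1 ∧ p + 5 ≥ h + 3*h + 3) must hold; in canonical form it is ((buf[cnt] + 3*cnt = h + 1 → h ≠ -10) → j ≠ -1) ∧ j ≠ 1 ∧ p ≥ 4*h - 2.
Before h := 2*cnt - 2*p: ((buf[cnt] + cnt + 2*p = 1 → 2*cnt ≠ 2*p - 10) → j ≠ -1) ∧ j ≠ 1 ∧ 9*p ≥ 8*cnt - 2
Before buf[j + 3] := j: ((store(buf, j + 3, j)[cnt] + cnt + 2*p = 1 → 2*cnt ≠ 2*p - 10) → j ≠ -1) ∧ j ≠ 1 ∧ 9*p ≥ 8*cnt - 2
Answer: WP = ((store(buf, j + 3, j)[cnt] + cnt + 2*p = 1 → 2*cnt ≠ 2*p - 10) → j ≠ -1) ∧ j ≠ 1 ∧ 9*p ≥ 8*cnt - 2


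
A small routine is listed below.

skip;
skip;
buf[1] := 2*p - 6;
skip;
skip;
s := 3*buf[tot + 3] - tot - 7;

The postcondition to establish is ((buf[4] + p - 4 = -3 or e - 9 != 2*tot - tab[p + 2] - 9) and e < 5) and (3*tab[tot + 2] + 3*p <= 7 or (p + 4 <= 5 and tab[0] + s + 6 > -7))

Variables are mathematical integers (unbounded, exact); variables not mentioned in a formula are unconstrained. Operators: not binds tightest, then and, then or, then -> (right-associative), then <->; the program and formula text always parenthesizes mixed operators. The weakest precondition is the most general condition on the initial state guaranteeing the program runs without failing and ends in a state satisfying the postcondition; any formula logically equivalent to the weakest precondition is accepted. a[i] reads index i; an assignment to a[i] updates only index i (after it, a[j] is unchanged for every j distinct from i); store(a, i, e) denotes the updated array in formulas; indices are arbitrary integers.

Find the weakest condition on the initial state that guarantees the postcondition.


Working backward. After the program, the postcondition ((buf[4] + p - 4 = -3 or e - 9 != 2*tot - tab[p + 2] - 9) and e < 5) and (3*tab[tot + 2] + 3*p <= 7 or (p + 4 <= 5 and tab[0] + s + 6 > -7)) must hold; in canonical form it is (buf[4] + p = 1 or tab[p + 2] + e != 2*tot) and e < 5 and (3*tab[tot + 2] + 3*p <= 7 or (p <= 1 and tab[0] + s > -13)).
Before s := 3*buf[tot + 3] - tot - 7: (buf[4] + p = 1 or tab[p + 2] + e != 2*tot) and e < 5 and (3*tab[tot + 2] + 3*p <= 7 or (p <= 1 and 3*buf[tot + 3] + tab[0] > tot - 6))
Before skip: (buf[4] + p = 1 or tab[p + 2] + e != 2*tot) and e < 5 and (3*tab[tot + 2] + 3*p <= 7 or (p <= 1 and 3*buf[tot + 3] + tab[0] > tot - 6))
Before skip: (buf[4] + p = 1 or tab[p + 2] + e != 2*tot) and e < 5 and (3*tab[tot + 2] + 3*p <= 7 or (p <= 1 and 3*buf[tot + 3] + tab[0] > tot - 6))
Before buf[1] := 2*p - 6: (buf[4] + p = 1 or tab[p + 2] + e != 2*tot) and e < 5 and (3*tab[tot + 2] + 3*p <= 7 or (p <= 1 and tab[0] + 3*store(buf, 1, 2*p - 6)[tot + 3] > tot - 6))
Before skip: (buf[4] + p = 1 or tab[p + 2] + e != 2*tot) and e < 5 and (3*tab[tot + 2] + 3*p <= 7 or (p <= 1 and tab[0] + 3*store(buf, 1, 2*p - 6)[tot + 3] > tot - 6))
Before skip: (buf[4] + p = 1 or tab[p + 2] + e != 2*tot) and e < 5 and (3*tab[tot + 2] + 3*p <= 7 or (p <= 1 and tab[0] + 3*store(buf, 1, 2*p - 6)[tot + 3] > tot - 6))
Answer: WP = (buf[4] + p = 1 or tab[p + 2] + e != 2*tot) and e < 5 and (3*tab[tot + 2] + 3*p <= 7 or (p <= 1 and tab[0] + 3*store(buf, 1, 2*p - 6)[tot + 3] > tot - 6))


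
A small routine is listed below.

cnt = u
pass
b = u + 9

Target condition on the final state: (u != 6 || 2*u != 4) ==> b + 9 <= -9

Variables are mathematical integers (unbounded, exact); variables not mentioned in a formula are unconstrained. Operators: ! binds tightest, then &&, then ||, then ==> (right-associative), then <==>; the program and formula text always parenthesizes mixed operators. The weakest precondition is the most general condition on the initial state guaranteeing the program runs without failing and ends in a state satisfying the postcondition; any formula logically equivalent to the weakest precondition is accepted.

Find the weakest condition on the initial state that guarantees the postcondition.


Working backward. After the program, the postcondition (u != 6 || 2*u != 4) ==> b + 9 <= -9 must hold; in canonical form it is (u != 6 || 2*u != 4) ==> b <= -18.
Before b := u + 9: (u != 6 || 2*u != 4) ==> u <= -27
Before skip: (u != 6 || 2*u != 4) ==> u <= -27
Before cnt := u: (u != 6 || 2*u != 4) ==> u <= -27
Answer: WP = (u != 6 || 2*u != 4) ==> u <= -27


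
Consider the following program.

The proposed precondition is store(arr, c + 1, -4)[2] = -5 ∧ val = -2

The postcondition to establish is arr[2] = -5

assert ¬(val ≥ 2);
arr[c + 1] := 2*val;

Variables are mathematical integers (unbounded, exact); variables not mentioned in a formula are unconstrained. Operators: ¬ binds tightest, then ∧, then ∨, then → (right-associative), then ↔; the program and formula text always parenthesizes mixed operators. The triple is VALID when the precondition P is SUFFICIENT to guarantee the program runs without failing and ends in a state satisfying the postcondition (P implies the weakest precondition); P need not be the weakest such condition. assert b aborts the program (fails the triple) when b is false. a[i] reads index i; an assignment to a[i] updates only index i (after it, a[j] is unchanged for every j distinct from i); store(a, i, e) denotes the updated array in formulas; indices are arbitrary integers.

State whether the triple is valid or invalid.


Working backward. After the program, arr[2] = -5 must hold.
Before arr[c + 1] := 2*val: store(arr, c + 1, 2*val)[2] = -5
Before assert ¬(val ≥ 2): (¬(val ≥ 2)) ∧ store(arr, c + 1, 2*val)[2] = -5
The weakest precondition is (¬(val ≥ 2)) ∧ store(arr, c + 1, 2*val)[2] = -5.
Check whether store(arr, c + 1, -4)[2] = -5 ∧ val = -2 implies it.
Every state satisfying the precondition satisfies the weakest precondition: the implication holds.
Answer: valid
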